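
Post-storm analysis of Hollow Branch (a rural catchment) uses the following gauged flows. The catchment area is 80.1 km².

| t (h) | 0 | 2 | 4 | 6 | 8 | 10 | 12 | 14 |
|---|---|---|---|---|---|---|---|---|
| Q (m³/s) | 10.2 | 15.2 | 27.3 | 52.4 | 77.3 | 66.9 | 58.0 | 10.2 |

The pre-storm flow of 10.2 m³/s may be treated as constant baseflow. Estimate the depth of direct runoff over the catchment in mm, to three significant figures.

Direct runoff: 0.0, 5.0, 17.1, 42.2, 67.1, 56.7, 47.8, 0.0 m³/s; ΣQ_DR = 235.9 m³/s.
V = ΣQ_DR · Δt = 235.9 × 7200 s = 1.698 × 10^6 m³.
Over A = 80.1 km², depth = V / A = 21.2 mm.

d ≈ 21.2 mm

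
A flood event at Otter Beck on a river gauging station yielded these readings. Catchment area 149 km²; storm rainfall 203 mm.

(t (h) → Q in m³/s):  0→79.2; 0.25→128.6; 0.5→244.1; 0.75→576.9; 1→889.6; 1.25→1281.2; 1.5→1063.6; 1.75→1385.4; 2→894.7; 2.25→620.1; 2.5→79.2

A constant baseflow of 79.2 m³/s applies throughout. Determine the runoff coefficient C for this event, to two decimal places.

C ≈ 0.19

ΣQ_DR = 6371 m³/s; V = ΣQ_DR·Δt = 5.734 × 10^6 m³.
Runoff depth d = V / A = 38.48 mm.
C = d / P = 38.48 / 203 = 0.19.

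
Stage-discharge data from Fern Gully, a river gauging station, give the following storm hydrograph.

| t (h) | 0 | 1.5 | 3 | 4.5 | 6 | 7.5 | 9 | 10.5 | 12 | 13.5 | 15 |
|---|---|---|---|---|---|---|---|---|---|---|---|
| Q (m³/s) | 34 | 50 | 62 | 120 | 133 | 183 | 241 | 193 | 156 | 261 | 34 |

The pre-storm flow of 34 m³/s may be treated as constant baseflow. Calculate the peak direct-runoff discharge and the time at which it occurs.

Q_p = 227.0 m³/s at t = 13.5 h

Subtracting baseflow gives direct-runoff ordinates: 0.0, 16.0, 28.0, 86.0, 99.0, 149.0, 207.0, 159.0, 122.0, 227.0, 0.0 m³/s.
The maximum is 227.0 m³/s, occurring at the reading for t = 13.5 h.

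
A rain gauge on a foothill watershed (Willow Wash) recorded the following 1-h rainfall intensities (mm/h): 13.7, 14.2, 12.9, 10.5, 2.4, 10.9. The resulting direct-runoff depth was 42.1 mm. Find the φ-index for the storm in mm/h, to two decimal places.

Only the 5 blocks with intensity above φ contribute runoff: 13.7, 14.2, 12.9, 10.5, 10.9 mm/h.
Σ(I−φ)·Δt = d  ⇒  (13.7+14.2+12.9+10.5+10.9 − 5φ)·1 = 42.1
φ = (62.20 − 42.1/1) / 5 = 4.02 mm/h.

φ ≈ 4.02 mm/h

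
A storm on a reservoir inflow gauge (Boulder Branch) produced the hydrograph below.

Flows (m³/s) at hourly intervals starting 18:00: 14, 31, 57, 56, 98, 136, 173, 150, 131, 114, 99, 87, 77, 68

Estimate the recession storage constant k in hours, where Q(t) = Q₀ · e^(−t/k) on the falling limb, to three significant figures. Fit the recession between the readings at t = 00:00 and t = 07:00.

k ≈ 7.50 h

On the falling limb, Q drops from 173 to 68 m³/s between t = 00:00 and t = 07:00 (Δt = 7 h).
k = −Δt / ln(Q₂/Q₁) = −7 / ln(68/173) = 7.50 h.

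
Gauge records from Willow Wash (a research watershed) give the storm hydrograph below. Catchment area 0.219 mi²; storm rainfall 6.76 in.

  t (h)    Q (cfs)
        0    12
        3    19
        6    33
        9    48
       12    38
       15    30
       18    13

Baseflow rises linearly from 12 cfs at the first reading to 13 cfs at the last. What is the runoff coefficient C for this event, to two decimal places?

ΣQ_DR = 105.5 cfs; V = ΣQ_DR·Δt = 1.139 × 10^6 ft³.
Runoff depth d = V / A = 2.239 in.
C = d / P = 2.239 / 6.76 = 0.33.

C ≈ 0.33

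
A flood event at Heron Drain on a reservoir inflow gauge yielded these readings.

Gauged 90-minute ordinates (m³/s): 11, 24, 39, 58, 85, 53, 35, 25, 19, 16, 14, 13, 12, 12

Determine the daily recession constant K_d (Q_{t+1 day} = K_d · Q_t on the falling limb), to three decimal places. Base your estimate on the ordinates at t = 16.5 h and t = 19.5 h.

Between t = 16.5 h and t = 19.5 h the flow falls from 13 to 12 m³/s over 2×1.5 h = 3 h.
Per-interval ratio K = (12/13)^(1/2) = 0.9608; K_d = K^(24/1.5) = 0.527.

K_d ≈ 0.527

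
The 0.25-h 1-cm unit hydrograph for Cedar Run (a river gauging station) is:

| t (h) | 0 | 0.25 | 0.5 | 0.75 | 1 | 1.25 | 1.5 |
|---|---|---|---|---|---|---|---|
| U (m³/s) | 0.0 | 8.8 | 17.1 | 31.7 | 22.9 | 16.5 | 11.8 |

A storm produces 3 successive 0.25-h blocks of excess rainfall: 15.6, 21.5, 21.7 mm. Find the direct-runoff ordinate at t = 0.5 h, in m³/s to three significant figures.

By discrete convolution, Q_j = Σ (P_i / 10 mm) · U_{j−i}.
At t = 0.5 h (j=2): Q = (15.6/10)·17.1 + (21.5/10)·8.8 + (21.7/10)·0.0 = 45.6 m³/s.

Q ≈ 45.6 m³/s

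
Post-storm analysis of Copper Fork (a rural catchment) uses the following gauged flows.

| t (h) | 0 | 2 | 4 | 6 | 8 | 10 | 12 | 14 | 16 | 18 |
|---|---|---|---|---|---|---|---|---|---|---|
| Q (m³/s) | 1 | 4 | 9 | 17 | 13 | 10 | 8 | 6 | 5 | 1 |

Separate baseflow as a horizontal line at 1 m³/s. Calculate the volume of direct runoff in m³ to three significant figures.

Direct-runoff ordinates (Q − Q_b): 0.0, 3.0, 8.0, 16.0, 12.0, 9.0, 7.0, 5.0, 4.0, 0.0 m³/s.
ΣQ_DR = 64.00 m³/s.
With Δt = 2 h = 7200 s, V = ΣQ_DR · Δt = 64.00 × 7200 = 4.61 × 10^5 m³.

V ≈ 4.61 × 10^5 m³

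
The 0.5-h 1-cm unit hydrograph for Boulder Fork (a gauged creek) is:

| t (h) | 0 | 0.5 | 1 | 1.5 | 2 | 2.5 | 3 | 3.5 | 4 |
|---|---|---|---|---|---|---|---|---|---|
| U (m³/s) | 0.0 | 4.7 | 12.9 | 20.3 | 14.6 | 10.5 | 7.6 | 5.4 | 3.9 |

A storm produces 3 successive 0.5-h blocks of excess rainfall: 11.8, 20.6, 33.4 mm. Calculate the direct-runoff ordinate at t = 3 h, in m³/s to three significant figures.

Q ≈ 79.4 m³/s

By discrete convolution, Q_j = Σ (P_i / 10 mm) · U_{j−i}.
At t = 3 h (j=6): Q = (11.8/10)·7.6 + (20.6/10)·10.5 + (33.4/10)·14.6 = 79.4 m³/s.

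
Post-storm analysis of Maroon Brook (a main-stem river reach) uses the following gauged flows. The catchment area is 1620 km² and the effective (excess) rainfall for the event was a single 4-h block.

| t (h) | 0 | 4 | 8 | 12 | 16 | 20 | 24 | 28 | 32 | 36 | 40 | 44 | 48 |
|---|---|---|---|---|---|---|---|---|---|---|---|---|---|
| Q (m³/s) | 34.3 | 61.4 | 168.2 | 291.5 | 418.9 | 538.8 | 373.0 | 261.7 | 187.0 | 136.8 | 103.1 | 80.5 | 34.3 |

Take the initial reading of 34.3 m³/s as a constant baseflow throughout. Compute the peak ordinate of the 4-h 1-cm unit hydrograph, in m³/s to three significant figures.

Direct runoff: 0.0, 27.1, 133.9, 257.2, 384.6, 504.5, 338.7, 227.4, 152.7, 102.5, 68.8, 46.2, 0.0 m³/s; ΣQ_DR = 2244 m³/s, peak = 504.5 m³/s.
Runoff depth d = ΣQ_DR·Δt / A = 2244 × 14400 / (1620 km²) = 19.94 mm.
The 1-cm UH is the DRH scaled by (10 mm)/d, so U_p = 504.5 × 10/19.94 = 253 m³/s.

U_p ≈ 253 m³/s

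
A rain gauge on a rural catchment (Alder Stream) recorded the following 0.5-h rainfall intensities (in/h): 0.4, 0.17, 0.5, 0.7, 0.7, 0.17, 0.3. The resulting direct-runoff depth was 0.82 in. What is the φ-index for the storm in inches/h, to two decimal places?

Only the 5 blocks with intensity above φ contribute runoff: 0.4, 0.5, 0.7, 0.7, 0.3 in/h.
Σ(I−φ)·Δt = d  ⇒  (0.4+0.5+0.7+0.7+0.3 − 5φ)·0.5 = 0.82
φ = (2.600 − 0.82/0.5) / 5 = 0.19 in/h.

φ ≈ 0.19 in/h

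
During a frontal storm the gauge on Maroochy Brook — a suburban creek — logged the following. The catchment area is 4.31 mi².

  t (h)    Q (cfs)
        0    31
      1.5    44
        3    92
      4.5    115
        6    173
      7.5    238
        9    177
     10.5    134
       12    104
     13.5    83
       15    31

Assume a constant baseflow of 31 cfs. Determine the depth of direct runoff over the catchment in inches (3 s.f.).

d ≈ 0.475 in

Direct runoff: 0.0, 13.0, 61.0, 84.0, 142.0, 207.0, 146.0, 103.0, 73.0, 52.0, 0.0 cfs; ΣQ_DR = 881.0 cfs.
V = ΣQ_DR · Δt = 881.0 × 5400 s = 4.757 × 10^6 ft³.
Over A = 4.31 mi², depth = V / A = 0.475 in.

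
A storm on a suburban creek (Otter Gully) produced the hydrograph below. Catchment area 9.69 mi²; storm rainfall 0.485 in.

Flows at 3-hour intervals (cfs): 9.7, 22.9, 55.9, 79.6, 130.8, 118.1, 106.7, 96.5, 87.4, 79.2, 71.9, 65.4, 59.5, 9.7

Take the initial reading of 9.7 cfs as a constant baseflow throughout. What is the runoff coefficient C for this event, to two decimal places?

C ≈ 0.85

ΣQ_DR = 857.5 cfs; V = ΣQ_DR·Δt = 9.261 × 10^6 ft³.
Runoff depth d = V / A = 0.4114 in.
C = d / P = 0.4114 / 0.485 = 0.85.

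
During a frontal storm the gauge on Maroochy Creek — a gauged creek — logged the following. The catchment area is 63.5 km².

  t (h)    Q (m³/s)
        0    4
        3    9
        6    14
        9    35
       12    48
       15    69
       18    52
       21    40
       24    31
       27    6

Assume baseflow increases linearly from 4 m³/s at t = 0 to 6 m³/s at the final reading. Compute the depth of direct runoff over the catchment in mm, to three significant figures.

d ≈ 43.9 mm

Direct runoff: 0.00, 4.78, 9.56, 30.33, 43.11, 63.89, 46.67, 34.44, 25.22, 0.00 m³/s; ΣQ_DR = 258.0 m³/s.
V = ΣQ_DR · Δt = 258.0 × 10800 s = 2.786 × 10^6 m³.
Over A = 63.5 km², depth = V / A = 43.9 mm.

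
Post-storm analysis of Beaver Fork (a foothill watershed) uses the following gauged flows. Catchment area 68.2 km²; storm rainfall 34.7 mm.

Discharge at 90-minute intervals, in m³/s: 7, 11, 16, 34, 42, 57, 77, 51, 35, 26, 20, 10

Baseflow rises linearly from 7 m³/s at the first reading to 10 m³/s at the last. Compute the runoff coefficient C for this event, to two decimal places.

ΣQ_DR = 284.0 m³/s; V = ΣQ_DR·Δt = 1.534 × 10^6 m³.
Runoff depth d = V / A = 22.49 mm.
C = d / P = 22.49 / 34.7 = 0.65.

C ≈ 0.65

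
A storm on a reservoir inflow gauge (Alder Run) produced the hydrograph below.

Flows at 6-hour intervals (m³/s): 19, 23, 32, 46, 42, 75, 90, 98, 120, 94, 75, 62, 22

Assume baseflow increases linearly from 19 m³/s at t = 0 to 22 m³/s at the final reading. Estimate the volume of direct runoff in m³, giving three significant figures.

Direct-runoff ordinates (Q − Q_b): 0.00, 3.75, 12.50, 26.25, 22.00, 54.75, 69.50, 77.25, 99.00, 72.75, 53.50, 40.25, 0.00 m³/s.
ΣQ_DR = 531.5 m³/s.
With Δt = 6 h = 21600 s, V = ΣQ_DR · Δt = 531.5 × 21600 = 1.15 × 10^7 m³.

V ≈ 1.15 × 10^7 m³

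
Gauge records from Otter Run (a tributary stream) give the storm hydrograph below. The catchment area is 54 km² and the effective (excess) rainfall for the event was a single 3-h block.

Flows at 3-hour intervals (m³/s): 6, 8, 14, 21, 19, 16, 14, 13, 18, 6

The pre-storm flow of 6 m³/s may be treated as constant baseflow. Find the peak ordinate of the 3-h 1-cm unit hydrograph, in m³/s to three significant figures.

U_p ≈ 10.0 m³/s

Direct runoff: 0.0, 2.0, 8.0, 15.0, 13.0, 10.0, 8.0, 7.0, 12.0, 0.0 m³/s; ΣQ_DR = 75.00 m³/s, peak = 15.0 m³/s.
Runoff depth d = ΣQ_DR·Δt / A = 75.00 × 10800 / (54 km²) = 15.00 mm.
The 1-cm UH is the DRH scaled by (10 mm)/d, so U_p = 15.0 × 10/15.00 = 10.0 m³/s.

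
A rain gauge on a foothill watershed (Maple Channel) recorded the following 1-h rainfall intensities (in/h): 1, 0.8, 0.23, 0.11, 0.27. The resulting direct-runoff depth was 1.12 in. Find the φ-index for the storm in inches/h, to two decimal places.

Only the 2 blocks with intensity above φ contribute runoff: 1, 0.8 in/h.
Σ(I−φ)·Δt = d  ⇒  (1+0.8 − 2φ)·1 = 1.12
φ = (1.800 − 1.12/1) / 2 = 0.34 in/h.

φ ≈ 0.34 in/h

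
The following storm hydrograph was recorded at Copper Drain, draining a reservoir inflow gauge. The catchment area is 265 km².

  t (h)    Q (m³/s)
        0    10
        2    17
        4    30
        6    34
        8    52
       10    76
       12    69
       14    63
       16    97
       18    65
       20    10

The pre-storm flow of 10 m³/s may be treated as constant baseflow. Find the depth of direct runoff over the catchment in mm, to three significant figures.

Direct runoff: 0.0, 7.0, 20.0, 24.0, 42.0, 66.0, 59.0, 53.0, 87.0, 55.0, 0.0 m³/s; ΣQ_DR = 413.0 m³/s.
V = ΣQ_DR · Δt = 413.0 × 7200 s = 2.974 × 10^6 m³.
Over A = 265 km², depth = V / A = 11.2 mm.

d ≈ 11.2 mm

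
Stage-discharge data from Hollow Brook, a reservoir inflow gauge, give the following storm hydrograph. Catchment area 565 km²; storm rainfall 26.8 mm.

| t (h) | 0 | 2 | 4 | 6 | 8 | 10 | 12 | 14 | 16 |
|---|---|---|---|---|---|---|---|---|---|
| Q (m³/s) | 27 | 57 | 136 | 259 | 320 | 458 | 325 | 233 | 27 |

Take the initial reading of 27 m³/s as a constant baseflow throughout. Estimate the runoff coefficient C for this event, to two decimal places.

ΣQ_DR = 1599 m³/s; V = ΣQ_DR·Δt = 1.151 × 10^7 m³.
Runoff depth d = V / A = 20.38 mm.
C = d / P = 20.38 / 26.8 = 0.76.

C ≈ 0.76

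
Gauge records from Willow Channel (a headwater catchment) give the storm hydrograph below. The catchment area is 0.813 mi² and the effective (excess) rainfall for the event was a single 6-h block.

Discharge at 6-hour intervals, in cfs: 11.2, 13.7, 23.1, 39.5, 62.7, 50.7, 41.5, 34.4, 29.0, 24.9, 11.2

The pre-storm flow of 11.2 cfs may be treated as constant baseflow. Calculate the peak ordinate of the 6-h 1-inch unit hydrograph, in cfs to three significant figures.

U_p ≈ 20.6 cfs

Direct runoff: 0.0, 2.5, 11.9, 28.3, 51.5, 39.5, 30.3, 23.2, 17.8, 13.7, 0.0 cfs; ΣQ_DR = 218.7 cfs, peak = 51.5 cfs.
Runoff depth d = ΣQ_DR·Δt / A = 218.7 × 21600 / (0.813 mi²) = 2.501 in.
The 1-inch UH is the DRH scaled by (1 in)/d, so U_p = 51.5 × 1/2.501 = 20.6 cfs.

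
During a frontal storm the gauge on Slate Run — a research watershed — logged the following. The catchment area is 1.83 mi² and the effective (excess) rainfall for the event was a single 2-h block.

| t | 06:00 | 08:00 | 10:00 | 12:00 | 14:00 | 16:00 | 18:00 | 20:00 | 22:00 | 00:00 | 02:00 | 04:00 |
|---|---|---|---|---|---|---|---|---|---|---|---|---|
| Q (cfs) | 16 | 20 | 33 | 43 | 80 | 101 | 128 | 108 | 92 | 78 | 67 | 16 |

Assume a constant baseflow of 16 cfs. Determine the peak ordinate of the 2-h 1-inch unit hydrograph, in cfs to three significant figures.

Direct runoff: 0.0, 4.0, 17.0, 27.0, 64.0, 85.0, 112.0, 92.0, 76.0, 62.0, 51.0, 0.0 cfs; ΣQ_DR = 590.0 cfs, peak = 112.0 cfs.
Runoff depth d = ΣQ_DR·Δt / A = 590.0 × 7200 / (1.83 mi²) = 0.9992 in.
The 1-inch UH is the DRH scaled by (1 in)/d, so U_p = 112.0 × 1/0.9992 = 112 cfs.

U_p ≈ 112 cfs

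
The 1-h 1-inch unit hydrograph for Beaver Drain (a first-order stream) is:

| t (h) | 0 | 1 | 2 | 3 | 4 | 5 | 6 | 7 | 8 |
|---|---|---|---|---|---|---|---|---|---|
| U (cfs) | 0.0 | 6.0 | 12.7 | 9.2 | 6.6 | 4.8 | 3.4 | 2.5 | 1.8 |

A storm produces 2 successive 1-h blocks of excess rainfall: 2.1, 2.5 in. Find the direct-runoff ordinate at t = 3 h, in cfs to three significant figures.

Q ≈ 51.1 cfs

By discrete convolution, Q_j = Σ (P_i / 1 in) · U_{j−i}.
At t = 3 h (j=3): Q = (2.1/1)·9.2 + (2.5/1)·12.7 = 51.1 cfs.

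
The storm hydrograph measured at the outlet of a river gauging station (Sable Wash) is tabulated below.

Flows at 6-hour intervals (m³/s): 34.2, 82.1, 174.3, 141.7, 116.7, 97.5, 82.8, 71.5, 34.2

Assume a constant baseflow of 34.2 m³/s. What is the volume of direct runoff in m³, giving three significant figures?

V ≈ 1.14 × 10^7 m³

Direct-runoff ordinates (Q − Q_b): 0.0, 47.9, 140.1, 107.5, 82.5, 63.3, 48.6, 37.3, 0.0 m³/s.
ΣQ_DR = 527.2 m³/s.
With Δt = 6 h = 21600 s, V = ΣQ_DR · Δt = 527.2 × 21600 = 1.14 × 10^7 m³.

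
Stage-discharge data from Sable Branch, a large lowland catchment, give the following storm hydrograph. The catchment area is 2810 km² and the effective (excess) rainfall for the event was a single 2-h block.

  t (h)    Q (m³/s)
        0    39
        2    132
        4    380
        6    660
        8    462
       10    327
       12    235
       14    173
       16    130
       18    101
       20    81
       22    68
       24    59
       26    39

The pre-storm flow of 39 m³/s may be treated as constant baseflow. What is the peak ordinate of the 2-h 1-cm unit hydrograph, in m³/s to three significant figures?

U_p ≈ 1040 m³/s

Direct runoff: 0.0, 93.0, 341.0, 621.0, 423.0, 288.0, 196.0, 134.0, 91.0, 62.0, 42.0, 29.0, 20.0, 0.0 m³/s; ΣQ_DR = 2340 m³/s, peak = 621.0 m³/s.
Runoff depth d = ΣQ_DR·Δt / A = 2340 × 7200 / (2810 km²) = 5.996 mm.
The 1-cm UH is the DRH scaled by (10 mm)/d, so U_p = 621.0 × 10/5.996 = 1040 m³/s.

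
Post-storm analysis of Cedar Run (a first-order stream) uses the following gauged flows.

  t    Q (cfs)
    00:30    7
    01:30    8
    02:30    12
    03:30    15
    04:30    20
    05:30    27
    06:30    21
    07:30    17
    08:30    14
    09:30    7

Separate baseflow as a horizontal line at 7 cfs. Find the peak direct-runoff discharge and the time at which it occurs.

Q_p = 20.0 cfs at t = 05:30

Subtracting baseflow gives direct-runoff ordinates: 0.0, 1.0, 5.0, 8.0, 13.0, 20.0, 14.0, 10.0, 7.0, 0.0 cfs.
The maximum is 20.0 cfs, occurring at the reading for t = 05:30.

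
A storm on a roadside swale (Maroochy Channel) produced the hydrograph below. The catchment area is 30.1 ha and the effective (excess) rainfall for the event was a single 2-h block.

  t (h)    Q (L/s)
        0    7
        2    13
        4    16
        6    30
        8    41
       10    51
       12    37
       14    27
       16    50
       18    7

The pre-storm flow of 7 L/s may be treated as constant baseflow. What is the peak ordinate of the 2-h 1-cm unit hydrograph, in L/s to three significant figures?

Direct runoff: 0.0, 6.0, 9.0, 23.0, 34.0, 44.0, 30.0, 20.0, 43.0, 0.0 L/s; ΣQ_DR = 209.0 L/s, peak = 44.0 L/s.
Runoff depth d = ΣQ_DR·Δt / A = 209.0 × 7200 / (30.1 ha) = 4.999 mm.
The 1-cm UH is the DRH scaled by (10 mm)/d, so U_p = 44.0 × 10/4.999 = 88.0 L/s.

U_p ≈ 88.0 L/s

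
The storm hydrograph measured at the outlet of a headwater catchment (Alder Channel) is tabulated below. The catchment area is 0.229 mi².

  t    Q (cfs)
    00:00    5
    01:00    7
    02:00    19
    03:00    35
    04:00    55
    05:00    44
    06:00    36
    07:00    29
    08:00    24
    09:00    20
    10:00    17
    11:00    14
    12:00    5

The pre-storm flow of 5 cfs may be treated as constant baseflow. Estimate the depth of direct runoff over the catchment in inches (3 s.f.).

Direct runoff: 0.0, 2.0, 14.0, 30.0, 50.0, 39.0, 31.0, 24.0, 19.0, 15.0, 12.0, 9.0, 0.0 cfs; ΣQ_DR = 245.0 cfs.
V = ΣQ_DR · Δt = 245.0 × 3600 s = 8.820 × 10^5 ft³.
Over A = 0.229 mi², depth = V / A = 1.66 in.

d ≈ 1.66 in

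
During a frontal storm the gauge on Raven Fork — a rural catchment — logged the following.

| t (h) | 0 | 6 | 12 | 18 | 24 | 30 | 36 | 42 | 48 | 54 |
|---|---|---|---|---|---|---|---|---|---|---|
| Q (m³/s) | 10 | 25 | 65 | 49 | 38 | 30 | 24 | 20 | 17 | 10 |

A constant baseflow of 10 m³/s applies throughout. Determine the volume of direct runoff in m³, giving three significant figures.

V ≈ 4.06 × 10^6 m³

Direct-runoff ordinates (Q − Q_b): 0.0, 15.0, 55.0, 39.0, 28.0, 20.0, 14.0, 10.0, 7.0, 0.0 m³/s.
ΣQ_DR = 188.0 m³/s.
With Δt = 6 h = 21600 s, V = ΣQ_DR · Δt = 188.0 × 21600 = 4.06 × 10^6 m³.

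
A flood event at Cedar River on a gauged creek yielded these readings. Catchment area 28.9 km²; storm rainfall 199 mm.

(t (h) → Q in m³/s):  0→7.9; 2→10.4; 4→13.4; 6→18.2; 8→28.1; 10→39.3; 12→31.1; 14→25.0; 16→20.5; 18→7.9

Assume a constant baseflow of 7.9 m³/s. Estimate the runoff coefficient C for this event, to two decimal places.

C ≈ 0.15

ΣQ_DR = 122.8 m³/s; V = ΣQ_DR·Δt = 8.842 × 10^5 m³.
Runoff depth d = V / A = 30.59 mm.
C = d / P = 30.59 / 199 = 0.15.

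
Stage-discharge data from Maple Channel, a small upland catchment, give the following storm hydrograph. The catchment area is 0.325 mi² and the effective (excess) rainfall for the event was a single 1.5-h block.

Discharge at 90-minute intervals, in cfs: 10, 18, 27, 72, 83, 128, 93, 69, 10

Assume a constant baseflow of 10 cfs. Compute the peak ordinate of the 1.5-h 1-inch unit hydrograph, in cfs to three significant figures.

U_p ≈ 39.3 cfs

Direct runoff: 0.0, 8.0, 17.0, 62.0, 73.0, 118.0, 83.0, 59.0, 0.0 cfs; ΣQ_DR = 420.0 cfs, peak = 118.0 cfs.
Runoff depth d = ΣQ_DR·Δt / A = 420.0 × 5400 / (0.325 mi²) = 3.004 in.
The 1-inch UH is the DRH scaled by (1 in)/d, so U_p = 118.0 × 1/3.004 = 39.3 cfs.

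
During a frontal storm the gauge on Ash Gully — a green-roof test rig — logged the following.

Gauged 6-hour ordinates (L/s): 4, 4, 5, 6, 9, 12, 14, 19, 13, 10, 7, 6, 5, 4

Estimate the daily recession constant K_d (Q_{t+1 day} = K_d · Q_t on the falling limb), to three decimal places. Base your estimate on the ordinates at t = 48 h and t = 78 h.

K_d ≈ 0.389

Between t = 48 h and t = 78 h the flow falls from 13 to 4 L/s over 5×6 h = 30 h.
Per-interval ratio K = (4/13)^(1/5) = 0.7900; K_d = K^(24/6) = 0.389.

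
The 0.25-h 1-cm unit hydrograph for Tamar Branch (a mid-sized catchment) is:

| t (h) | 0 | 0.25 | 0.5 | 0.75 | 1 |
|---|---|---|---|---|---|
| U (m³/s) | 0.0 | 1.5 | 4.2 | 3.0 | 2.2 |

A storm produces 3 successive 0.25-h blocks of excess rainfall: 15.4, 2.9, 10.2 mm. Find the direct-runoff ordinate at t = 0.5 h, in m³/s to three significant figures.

By discrete convolution, Q_j = Σ (P_i / 10 mm) · U_{j−i}.
At t = 0.5 h (j=2): Q = (15.4/10)·4.2 + (2.9/10)·1.5 + (10.2/10)·0.0 = 6.90 m³/s.

Q ≈ 6.90 m³/s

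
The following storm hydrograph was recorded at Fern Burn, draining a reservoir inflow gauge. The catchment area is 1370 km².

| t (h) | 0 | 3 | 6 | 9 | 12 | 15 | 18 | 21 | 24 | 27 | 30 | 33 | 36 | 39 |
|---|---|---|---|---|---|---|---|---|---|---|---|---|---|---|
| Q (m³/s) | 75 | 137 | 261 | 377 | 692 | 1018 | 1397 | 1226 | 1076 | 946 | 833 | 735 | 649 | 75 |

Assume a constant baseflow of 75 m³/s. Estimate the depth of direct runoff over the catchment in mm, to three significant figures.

d ≈ 66.6 mm

Direct runoff: 0.0, 62.0, 186.0, 302.0, 617.0, 943.0, 1322.0, 1151.0, 1001.0, 871.0, 758.0, 660.0, 574.0, 0.0 m³/s; ΣQ_DR = 8447 m³/s.
V = ΣQ_DR · Δt = 8447 × 10800 s = 9.123 × 10^7 m³.
Over A = 1370 km², depth = V / A = 66.6 mm.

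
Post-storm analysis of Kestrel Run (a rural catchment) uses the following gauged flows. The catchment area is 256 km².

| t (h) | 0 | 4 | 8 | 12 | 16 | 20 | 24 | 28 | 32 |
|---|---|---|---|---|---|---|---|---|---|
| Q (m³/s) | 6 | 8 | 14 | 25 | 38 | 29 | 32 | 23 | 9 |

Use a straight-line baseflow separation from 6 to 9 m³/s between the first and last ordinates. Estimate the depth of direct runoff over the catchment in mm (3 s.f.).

Direct runoff: 0.00, 1.62, 7.25, 17.88, 30.50, 21.12, 23.75, 14.38, 0.00 m³/s; ΣQ_DR = 116.5 m³/s.
V = ΣQ_DR · Δt = 116.5 × 14400 s = 1.678 × 10^6 m³.
Over A = 256 km², depth = V / A = 6.55 mm.

d ≈ 6.55 mm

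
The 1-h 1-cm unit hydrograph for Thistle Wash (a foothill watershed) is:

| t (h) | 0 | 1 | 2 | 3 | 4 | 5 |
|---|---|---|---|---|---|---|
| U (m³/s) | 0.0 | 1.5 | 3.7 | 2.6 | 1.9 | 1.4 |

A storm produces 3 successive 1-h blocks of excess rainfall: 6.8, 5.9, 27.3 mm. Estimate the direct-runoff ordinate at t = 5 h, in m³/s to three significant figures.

By discrete convolution, Q_j = Σ (P_i / 10 mm) · U_{j−i}.
At t = 5 h (j=5): Q = (6.8/10)·1.4 + (5.9/10)·1.9 + (27.3/10)·2.6 = 9.17 m³/s.

Q ≈ 9.17 m³/s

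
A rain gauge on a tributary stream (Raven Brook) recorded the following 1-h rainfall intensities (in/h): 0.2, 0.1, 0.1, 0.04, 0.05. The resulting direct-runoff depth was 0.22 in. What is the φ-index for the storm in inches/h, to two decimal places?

Only the 3 blocks with intensity above φ contribute runoff: 0.2, 0.1, 0.1 in/h.
Σ(I−φ)·Δt = d  ⇒  (0.2+0.1+0.1 − 3φ)·1 = 0.22
φ = (0.4000 − 0.22/1) / 3 = 0.06 in/h.

φ ≈ 0.06 in/h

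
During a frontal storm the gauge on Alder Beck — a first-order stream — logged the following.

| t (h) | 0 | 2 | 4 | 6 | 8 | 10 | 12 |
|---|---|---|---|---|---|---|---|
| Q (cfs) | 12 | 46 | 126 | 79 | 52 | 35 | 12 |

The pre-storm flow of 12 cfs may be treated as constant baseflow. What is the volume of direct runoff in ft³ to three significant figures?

V ≈ 2.00 × 10^6 ft³

Direct-runoff ordinates (Q − Q_b): 0.0, 34.0, 114.0, 67.0, 40.0, 23.0, 0.0 cfs.
ΣQ_DR = 278.0 cfs.
With Δt = 2 h = 7200 s, V = ΣQ_DR · Δt = 278.0 × 7200 = 2.00 × 10^6 ft³.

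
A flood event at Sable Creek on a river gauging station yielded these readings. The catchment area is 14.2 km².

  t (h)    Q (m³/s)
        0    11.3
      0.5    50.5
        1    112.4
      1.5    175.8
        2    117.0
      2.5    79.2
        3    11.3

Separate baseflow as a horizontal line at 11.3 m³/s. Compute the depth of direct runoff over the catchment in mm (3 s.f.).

d ≈ 60.6 mm

Direct runoff: 0.0, 39.2, 101.1, 164.5, 105.7, 67.9, 0.0 m³/s; ΣQ_DR = 478.4 m³/s.
V = ΣQ_DR · Δt = 478.4 × 1800 s = 8.611 × 10^5 m³.
Over A = 14.2 km², depth = V / A = 60.6 mm.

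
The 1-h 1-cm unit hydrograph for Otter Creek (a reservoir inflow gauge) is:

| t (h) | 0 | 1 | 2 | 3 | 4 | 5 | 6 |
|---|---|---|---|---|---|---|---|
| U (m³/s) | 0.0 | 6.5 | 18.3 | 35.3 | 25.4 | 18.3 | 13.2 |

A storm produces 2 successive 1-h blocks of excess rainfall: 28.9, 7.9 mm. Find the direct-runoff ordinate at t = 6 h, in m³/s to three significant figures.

Q ≈ 52.6 m³/s

By discrete convolution, Q_j = Σ (P_i / 10 mm) · U_{j−i}.
At t = 6 h (j=6): Q = (28.9/10)·13.2 + (7.9/10)·18.3 = 52.6 m³/s.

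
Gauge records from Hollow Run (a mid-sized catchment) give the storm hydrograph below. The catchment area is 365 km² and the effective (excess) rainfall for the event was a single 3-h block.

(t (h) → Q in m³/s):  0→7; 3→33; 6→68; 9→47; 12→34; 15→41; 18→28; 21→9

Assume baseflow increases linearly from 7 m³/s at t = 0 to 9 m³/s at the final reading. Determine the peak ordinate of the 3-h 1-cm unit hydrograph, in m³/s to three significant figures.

Direct runoff: 0.00, 25.71, 60.43, 39.14, 25.86, 32.57, 19.29, 0.00 m³/s; ΣQ_DR = 203.0 m³/s, peak = 60.43 m³/s.
Runoff depth d = ΣQ_DR·Δt / A = 203.0 × 10800 / (365 km²) = 6.007 mm.
The 1-cm UH is the DRH scaled by (10 mm)/d, so U_p = 60.43 × 10/6.007 = 101 m³/s.

U_p ≈ 101 m³/s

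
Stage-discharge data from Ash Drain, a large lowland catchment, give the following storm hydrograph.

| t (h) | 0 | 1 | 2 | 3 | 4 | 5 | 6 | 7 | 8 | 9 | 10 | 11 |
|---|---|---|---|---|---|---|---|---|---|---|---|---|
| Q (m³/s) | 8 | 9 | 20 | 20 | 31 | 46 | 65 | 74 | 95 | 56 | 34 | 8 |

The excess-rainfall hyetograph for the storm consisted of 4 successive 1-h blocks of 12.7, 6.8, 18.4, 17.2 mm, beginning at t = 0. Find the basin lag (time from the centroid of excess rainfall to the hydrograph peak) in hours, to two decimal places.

Centroid of excess rainfall: t_c = Σ P_i·t̄_i / ΣP_i = 2.2278 h (block centres at 0.5, 1.5, 2.5, 3.5 h).
Hydrograph peak occurs at t = 8 h, so basin lag t_L = 8 − 2.2278 = 5.77 h.

t_L ≈ 5.77 h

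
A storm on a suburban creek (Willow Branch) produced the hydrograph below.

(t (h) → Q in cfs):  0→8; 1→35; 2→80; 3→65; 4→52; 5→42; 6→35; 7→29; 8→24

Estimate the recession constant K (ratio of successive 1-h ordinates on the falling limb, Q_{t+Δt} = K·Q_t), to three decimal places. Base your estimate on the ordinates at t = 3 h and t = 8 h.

Using the recession-limb readings at t = 3 h and t = 8 h: Q falls from 65 to 24 cfs over 5 intervals.
K = (Q₂/Q₁)^(1/5) = (24/65)^(1/5) = 0.819.

K ≈ 0.819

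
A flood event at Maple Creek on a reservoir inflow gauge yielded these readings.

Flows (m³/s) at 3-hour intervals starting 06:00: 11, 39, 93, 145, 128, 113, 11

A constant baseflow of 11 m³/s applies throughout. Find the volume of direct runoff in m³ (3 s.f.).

Direct-runoff ordinates (Q − Q_b): 0.0, 28.0, 82.0, 134.0, 117.0, 102.0, 0.0 m³/s.
ΣQ_DR = 463.0 m³/s.
With Δt = 3 h = 10800 s, V = ΣQ_DR · Δt = 463.0 × 10800 = 5.00 × 10^6 m³.

V ≈ 5.00 × 10^6 m³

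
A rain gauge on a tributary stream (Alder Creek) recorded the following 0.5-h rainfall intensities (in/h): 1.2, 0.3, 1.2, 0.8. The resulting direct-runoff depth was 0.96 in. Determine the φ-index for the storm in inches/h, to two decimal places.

Only the 3 blocks with intensity above φ contribute runoff: 1.2, 1.2, 0.8 in/h.
Σ(I−φ)·Δt = d  ⇒  (1.2+1.2+0.8 − 3φ)·0.5 = 0.96
φ = (3.200 − 0.96/0.5) / 3 = 0.43 in/h.

φ ≈ 0.43 in/h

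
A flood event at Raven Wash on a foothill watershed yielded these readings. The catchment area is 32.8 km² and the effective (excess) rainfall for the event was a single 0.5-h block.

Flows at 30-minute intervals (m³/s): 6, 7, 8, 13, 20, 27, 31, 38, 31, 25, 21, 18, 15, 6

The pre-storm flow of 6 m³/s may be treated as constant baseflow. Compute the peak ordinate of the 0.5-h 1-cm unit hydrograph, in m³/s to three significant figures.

U_p ≈ 32.0 m³/s

Direct runoff: 0.0, 1.0, 2.0, 7.0, 14.0, 21.0, 25.0, 32.0, 25.0, 19.0, 15.0, 12.0, 9.0, 0.0 m³/s; ΣQ_DR = 182.0 m³/s, peak = 32.0 m³/s.
Runoff depth d = ΣQ_DR·Δt / A = 182.0 × 1800 / (32.8 km²) = 9.988 mm.
The 1-cm UH is the DRH scaled by (10 mm)/d, so U_p = 32.0 × 10/9.988 = 32.0 m³/s.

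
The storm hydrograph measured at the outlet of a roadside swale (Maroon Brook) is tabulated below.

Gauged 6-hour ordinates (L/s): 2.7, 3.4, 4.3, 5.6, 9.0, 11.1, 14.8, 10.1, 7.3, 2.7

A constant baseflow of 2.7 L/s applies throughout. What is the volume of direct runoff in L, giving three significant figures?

Direct-runoff ordinates (Q − Q_b): 0.0, 0.7, 1.6, 2.9, 6.3, 8.4, 12.1, 7.4, 4.6, 0.0 L/s.
ΣQ_DR = 44.00 L/s.
With Δt = 6 h = 21600 s, V = ΣQ_DR · Δt = 44.00 × 21600 = 9.50 × 10^5 L.

V ≈ 9.50 × 10^5 L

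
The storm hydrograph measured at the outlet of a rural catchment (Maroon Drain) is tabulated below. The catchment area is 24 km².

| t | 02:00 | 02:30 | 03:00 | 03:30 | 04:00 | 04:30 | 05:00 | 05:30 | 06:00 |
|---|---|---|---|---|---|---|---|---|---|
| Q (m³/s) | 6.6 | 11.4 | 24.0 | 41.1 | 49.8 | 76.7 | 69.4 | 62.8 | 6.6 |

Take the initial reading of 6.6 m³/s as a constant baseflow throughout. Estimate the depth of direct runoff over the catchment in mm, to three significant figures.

Direct runoff: 0.0, 4.8, 17.4, 34.5, 43.2, 70.1, 62.8, 56.2, 0.0 m³/s; ΣQ_DR = 289.0 m³/s.
V = ΣQ_DR · Δt = 289.0 × 1800 s = 5.202 × 10^5 m³.
Over A = 24 km², depth = V / A = 21.7 mm.

d ≈ 21.7 mm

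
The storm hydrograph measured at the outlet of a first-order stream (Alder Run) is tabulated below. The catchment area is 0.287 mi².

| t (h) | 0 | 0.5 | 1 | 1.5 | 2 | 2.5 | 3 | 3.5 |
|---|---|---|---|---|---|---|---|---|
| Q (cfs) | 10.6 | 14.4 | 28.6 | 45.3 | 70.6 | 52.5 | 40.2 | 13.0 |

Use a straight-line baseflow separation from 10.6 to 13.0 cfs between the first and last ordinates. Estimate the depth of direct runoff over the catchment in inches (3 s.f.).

d ≈ 0.488 in

Direct runoff: 0.00, 3.46, 17.31, 33.67, 58.63, 40.19, 27.54, 0.00 cfs; ΣQ_DR = 180.8 cfs.
V = ΣQ_DR · Δt = 180.8 × 1800 s = 3.254 × 10^5 ft³.
Over A = 0.287 mi², depth = V / A = 0.488 in.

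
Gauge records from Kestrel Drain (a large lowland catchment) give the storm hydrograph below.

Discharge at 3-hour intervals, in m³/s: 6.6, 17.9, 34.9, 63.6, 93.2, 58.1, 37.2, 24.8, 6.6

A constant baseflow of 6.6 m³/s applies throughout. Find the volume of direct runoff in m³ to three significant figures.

Direct-runoff ordinates (Q − Q_b): 0.0, 11.3, 28.3, 57.0, 86.6, 51.5, 30.6, 18.2, 0.0 m³/s.
ΣQ_DR = 283.5 m³/s.
With Δt = 3 h = 10800 s, V = ΣQ_DR · Δt = 283.5 × 10800 = 3.06 × 10^6 m³.

V ≈ 3.06 × 10^6 m³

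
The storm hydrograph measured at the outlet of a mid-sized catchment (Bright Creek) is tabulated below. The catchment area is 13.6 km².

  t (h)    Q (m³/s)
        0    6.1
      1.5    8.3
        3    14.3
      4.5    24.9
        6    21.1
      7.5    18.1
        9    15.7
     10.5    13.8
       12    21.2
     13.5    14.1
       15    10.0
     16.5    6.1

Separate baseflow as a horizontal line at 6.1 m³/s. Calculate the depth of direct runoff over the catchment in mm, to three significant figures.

d ≈ 39.9 mm

Direct runoff: 0.0, 2.2, 8.2, 18.8, 15.0, 12.0, 9.6, 7.7, 15.1, 8.0, 3.9, 0.0 m³/s; ΣQ_DR = 100.5 m³/s.
V = ΣQ_DR · Δt = 100.5 × 5400 s = 5.427 × 10^5 m³.
Over A = 13.6 km², depth = V / A = 39.9 mm.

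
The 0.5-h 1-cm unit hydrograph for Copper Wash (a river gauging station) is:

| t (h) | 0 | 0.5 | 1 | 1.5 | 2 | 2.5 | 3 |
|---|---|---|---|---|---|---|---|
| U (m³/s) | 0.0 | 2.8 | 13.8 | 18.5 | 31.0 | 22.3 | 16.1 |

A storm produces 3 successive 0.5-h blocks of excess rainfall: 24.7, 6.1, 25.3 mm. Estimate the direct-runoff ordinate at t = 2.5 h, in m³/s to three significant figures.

Q ≈ 121 m³/s

By discrete convolution, Q_j = Σ (P_i / 10 mm) · U_{j−i}.
At t = 2.5 h (j=5): Q = (24.7/10)·22.3 + (6.1/10)·31.0 + (25.3/10)·18.5 = 121 m³/s.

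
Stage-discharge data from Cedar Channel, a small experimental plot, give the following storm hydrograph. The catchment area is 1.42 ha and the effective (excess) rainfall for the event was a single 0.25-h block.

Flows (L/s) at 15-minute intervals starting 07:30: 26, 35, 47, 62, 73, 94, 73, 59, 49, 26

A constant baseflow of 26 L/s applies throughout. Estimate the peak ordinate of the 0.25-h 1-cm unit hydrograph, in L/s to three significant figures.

Direct runoff: 0.0, 9.0, 21.0, 36.0, 47.0, 68.0, 47.0, 33.0, 23.0, 0.0 L/s; ΣQ_DR = 284.0 L/s, peak = 68.0 L/s.
Runoff depth d = ΣQ_DR·Δt / A = 284.0 × 900 / (1.42 ha) = 18.00 mm.
The 1-cm UH is the DRH scaled by (10 mm)/d, so U_p = 68.0 × 10/18.00 = 37.8 L/s.

U_p ≈ 37.8 L/s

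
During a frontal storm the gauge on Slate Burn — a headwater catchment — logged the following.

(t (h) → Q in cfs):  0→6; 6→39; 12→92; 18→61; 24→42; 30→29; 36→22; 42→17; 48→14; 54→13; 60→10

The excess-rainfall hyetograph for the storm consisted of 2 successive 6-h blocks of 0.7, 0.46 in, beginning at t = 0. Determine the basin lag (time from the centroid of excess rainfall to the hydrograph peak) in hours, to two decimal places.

Centroid of excess rainfall: t_c = Σ P_i·t̄_i / ΣP_i = 5.3793 h (block centres at 3, 9 h).
Hydrograph peak occurs at t = 12 h, so basin lag t_L = 12 − 5.3793 = 6.62 h.

t_L ≈ 6.62 h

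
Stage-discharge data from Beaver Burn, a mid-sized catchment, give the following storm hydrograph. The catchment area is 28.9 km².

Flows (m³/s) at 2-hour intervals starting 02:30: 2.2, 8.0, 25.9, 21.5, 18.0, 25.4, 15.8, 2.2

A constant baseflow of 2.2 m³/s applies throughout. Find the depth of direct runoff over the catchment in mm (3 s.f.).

d ≈ 25.3 mm

Direct runoff: 0.0, 5.8, 23.7, 19.3, 15.8, 23.2, 13.6, 0.0 m³/s; ΣQ_DR = 101.4 m³/s.
V = ΣQ_DR · Δt = 101.4 × 7200 s = 7.301 × 10^5 m³.
Over A = 28.9 km², depth = V / A = 25.3 mm.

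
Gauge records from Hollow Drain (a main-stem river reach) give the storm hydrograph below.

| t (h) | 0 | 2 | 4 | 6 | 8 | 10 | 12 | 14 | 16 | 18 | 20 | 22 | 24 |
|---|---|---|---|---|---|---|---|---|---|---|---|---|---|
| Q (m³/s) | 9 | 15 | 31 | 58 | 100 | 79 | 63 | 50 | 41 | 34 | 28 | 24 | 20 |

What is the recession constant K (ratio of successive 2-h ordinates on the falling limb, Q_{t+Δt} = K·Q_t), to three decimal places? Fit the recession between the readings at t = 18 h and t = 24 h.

Using the recession-limb readings at t = 18 h and t = 24 h: Q falls from 34 to 20 m³/s over 3 intervals.
K = (Q₂/Q₁)^(1/3) = (20/34)^(1/3) = 0.838.

K ≈ 0.838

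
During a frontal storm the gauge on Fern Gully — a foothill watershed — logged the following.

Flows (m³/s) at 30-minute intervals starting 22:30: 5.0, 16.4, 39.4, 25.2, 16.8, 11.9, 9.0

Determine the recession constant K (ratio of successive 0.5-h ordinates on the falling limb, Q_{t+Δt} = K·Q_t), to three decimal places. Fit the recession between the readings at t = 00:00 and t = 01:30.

K ≈ 0.709

Using the recession-limb readings at t = 00:00 and t = 01:30: Q falls from 25.2 to 9.0 m³/s over 3 intervals.
K = (Q₂/Q₁)^(1/3) = (9.0/25.2)^(1/3) = 0.709.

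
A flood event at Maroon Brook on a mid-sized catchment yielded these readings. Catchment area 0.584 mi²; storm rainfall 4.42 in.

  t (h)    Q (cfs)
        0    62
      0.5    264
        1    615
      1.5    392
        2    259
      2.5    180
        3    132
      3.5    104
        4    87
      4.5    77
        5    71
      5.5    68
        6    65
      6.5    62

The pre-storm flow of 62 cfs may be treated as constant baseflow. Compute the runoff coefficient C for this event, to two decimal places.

C ≈ 0.47

ΣQ_DR = 1570 cfs; V = ΣQ_DR·Δt = 2.826 × 10^6 ft³.
Runoff depth d = V / A = 2.083 in.
C = d / P = 2.083 / 4.42 = 0.47.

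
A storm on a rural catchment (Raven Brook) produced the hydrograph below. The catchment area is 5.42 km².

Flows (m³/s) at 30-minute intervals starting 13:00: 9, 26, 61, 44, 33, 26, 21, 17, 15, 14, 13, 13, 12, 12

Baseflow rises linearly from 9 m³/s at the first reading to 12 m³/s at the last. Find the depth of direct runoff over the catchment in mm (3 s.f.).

d ≈ 56.1 mm

Direct runoff: 0.00, 16.77, 51.54, 34.31, 23.08, 15.85, 10.62, 6.38, 4.15, 2.92, 1.69, 1.46, 0.23, 0.00 m³/s; ΣQ_DR = 169.0 m³/s.
V = ΣQ_DR · Δt = 169.0 × 1800 s = 3.042 × 10^5 m³.
Over A = 5.42 km², depth = V / A = 56.1 mm.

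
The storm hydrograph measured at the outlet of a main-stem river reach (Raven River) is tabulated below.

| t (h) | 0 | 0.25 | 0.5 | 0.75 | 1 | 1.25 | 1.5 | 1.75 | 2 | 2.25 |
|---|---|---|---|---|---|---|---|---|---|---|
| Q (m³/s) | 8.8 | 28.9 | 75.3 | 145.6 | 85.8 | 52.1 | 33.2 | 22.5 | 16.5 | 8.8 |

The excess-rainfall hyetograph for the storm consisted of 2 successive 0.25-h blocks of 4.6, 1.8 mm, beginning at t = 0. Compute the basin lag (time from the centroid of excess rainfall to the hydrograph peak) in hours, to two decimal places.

t_L ≈ 0.55 h

Centroid of excess rainfall: t_c = Σ P_i·t̄_i / ΣP_i = 0.1953 h (block centres at 0.125, 0.375 h).
Hydrograph peak occurs at t = 0.75 h, so basin lag t_L = 0.75 − 0.1953 = 0.55 h.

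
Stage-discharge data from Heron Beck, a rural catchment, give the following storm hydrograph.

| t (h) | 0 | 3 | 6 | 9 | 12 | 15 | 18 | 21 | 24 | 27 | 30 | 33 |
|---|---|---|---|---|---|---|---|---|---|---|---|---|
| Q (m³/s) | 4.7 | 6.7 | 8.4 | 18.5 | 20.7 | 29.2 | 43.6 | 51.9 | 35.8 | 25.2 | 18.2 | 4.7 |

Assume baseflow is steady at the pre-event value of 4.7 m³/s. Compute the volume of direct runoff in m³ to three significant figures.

Direct-runoff ordinates (Q − Q_b): 0.0, 2.0, 3.7, 13.8, 16.0, 24.5, 38.9, 47.2, 31.1, 20.5, 13.5, 0.0 m³/s.
ΣQ_DR = 211.2 m³/s.
With Δt = 3 h = 10800 s, V = ΣQ_DR · Δt = 211.2 × 10800 = 2.28 × 10^6 m³.

V ≈ 2.28 × 10^6 m³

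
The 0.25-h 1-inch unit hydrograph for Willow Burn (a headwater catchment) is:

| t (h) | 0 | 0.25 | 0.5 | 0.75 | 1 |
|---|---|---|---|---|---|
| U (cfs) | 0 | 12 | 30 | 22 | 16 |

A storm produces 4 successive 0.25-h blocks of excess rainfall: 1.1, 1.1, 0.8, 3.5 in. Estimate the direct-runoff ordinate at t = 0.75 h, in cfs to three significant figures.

By discrete convolution, Q_j = Σ (P_i / 1 in) · U_{j−i}.
At t = 0.75 h (j=3): Q = (1.1/1)·22 + (1.1/1)·30 + (0.8/1)·12 + (3.5/1)·0 = 66.8 cfs.

Q ≈ 66.8 cfs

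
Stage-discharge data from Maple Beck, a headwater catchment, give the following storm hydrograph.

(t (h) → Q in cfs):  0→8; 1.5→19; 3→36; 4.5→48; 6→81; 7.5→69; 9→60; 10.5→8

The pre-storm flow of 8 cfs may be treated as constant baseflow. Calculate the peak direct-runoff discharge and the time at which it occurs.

Subtracting baseflow gives direct-runoff ordinates: 0.0, 11.0, 28.0, 40.0, 73.0, 61.0, 52.0, 0.0 cfs.
The maximum is 73.0 cfs, occurring at the reading for t = 6 h.

Q_p = 73.0 cfs at t = 6 h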